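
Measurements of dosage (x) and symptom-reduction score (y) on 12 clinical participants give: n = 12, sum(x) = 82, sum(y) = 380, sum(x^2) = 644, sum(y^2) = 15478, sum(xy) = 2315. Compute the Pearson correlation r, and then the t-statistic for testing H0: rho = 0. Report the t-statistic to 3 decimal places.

-1.949

S_xy = nΣxy − ΣxΣy = 12·2315 − 82·380 = 27780 − 31160 = -3380
S_xx = nΣx² − (Σx)² = 12·644 − 82² = 7728 − 6724 = 1004
S_yy = nΣy² − (Σy)² = 12·15478 − 380² = 185736 − 144400 = 41336
r = S_xy / √(S_xx·S_yy) = -3380 / √(1004·41336) = -3380 / √41501344 = -3380 / 6442.1537 = -0.5247
t = r·√(n−2)/√(1−r²) = -0.5247·√10 / √(1−0.275310) = -1.659247 / 0.851287 = -1.949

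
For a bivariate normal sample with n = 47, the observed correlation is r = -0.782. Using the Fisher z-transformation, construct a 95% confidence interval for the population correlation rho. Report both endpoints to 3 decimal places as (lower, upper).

z_r = atanh(-0.782) = -1.050498;  SE = 1/√(n−3) = 1/√44 = 0.150756
z-limits: -1.050498 ± 1.960·0.150756 = -1.050498 ± 0.295482 = [-1.345980, -0.755016]
ρ-limits: (tanh -1.345980, tanh -0.755016) = (-0.873, -0.638)

(-0.873, -0.638)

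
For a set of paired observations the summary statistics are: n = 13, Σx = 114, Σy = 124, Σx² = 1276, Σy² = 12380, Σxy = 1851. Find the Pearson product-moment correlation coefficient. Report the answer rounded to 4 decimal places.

Numerator: nΣxy − (Σx)(Σy) = 13·1851 − (114)(124) = 9927
Denominator: √[(nΣx²−(Σx)²)(nΣy²−(Σy)²)]
  nΣx²−(Σx)² = 13·1276 − 12996 = 3592;  nΣy²−(Σy)² = 13·12380 − 15376 = 145564
  √(3592·145564) = √522865888 = 22866.2609
r = 9927 / 22866.2609 = 0.4341

0.4341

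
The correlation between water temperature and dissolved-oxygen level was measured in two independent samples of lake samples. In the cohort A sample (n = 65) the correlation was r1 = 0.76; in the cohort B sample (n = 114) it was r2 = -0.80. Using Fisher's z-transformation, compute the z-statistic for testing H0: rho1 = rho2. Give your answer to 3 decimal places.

Fisher z-transforms: z1 = atanh(0.76) = 0.996215, z2 = atanh(-0.80) = -1.098612; difference d = 2.094827
Var(d) = 1/62 + 1/111 = 0.0161290 + 0.0090090 = 0.0251380
z = d/√Var(d) = 2.094827 / √0.0251380 = 2.094827 / 0.158550 = 13.212

13.212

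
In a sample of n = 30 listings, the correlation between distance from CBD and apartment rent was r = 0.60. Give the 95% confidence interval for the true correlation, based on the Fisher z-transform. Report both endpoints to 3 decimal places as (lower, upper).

(0.306, 0.790)

z_r = atanh(0.60) = 0.693147;  SE = 1/√(n−3) = 1/√27 = 0.192450
z-limits: 0.693147 ± 1.960·0.192450 = 0.693147 ± 0.377202 = [0.315945, 1.070349]
ρ-limits: (tanh 0.315945, tanh 1.070349) = (0.306, 0.790)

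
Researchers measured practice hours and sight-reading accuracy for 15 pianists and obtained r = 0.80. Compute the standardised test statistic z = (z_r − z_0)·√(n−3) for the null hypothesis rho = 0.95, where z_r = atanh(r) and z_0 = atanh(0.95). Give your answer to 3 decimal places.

-2.540

z_r = atanh(0.80) = 1.098612,  z_0 = atanh(0.95) = 1.831781
SE = 1/√(n−3) = 1/√12 = 0.288675
z = (z_r − z_0)/SE = (1.098612 − 1.831781) / 0.288675 = -0.733169 / 0.288675 = -2.540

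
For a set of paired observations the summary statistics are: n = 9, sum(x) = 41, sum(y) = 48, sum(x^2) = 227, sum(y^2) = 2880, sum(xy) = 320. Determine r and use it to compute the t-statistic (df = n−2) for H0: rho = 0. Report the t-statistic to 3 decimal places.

Numerator: nΣxy − (Σx)(Σy) = 9·320 − (41)(48) = 912
Denominator: √[(nΣx²−(Σx)²)(nΣy²−(Σy)²)]
  nΣx²−(Σx)² = 9·227 − 1681 = 362;  nΣy²−(Σy)² = 9·2880 − 2304 = 23616
  √(362·23616) = √8548992 = 2923.8659
r = 912 / 2923.8659 = 0.3119
t = r·√(n−2)/√(1−r²) = 0.3119·√7 / √(1−0.097282) = 0.825210 / 0.950115 = 0.869

0.869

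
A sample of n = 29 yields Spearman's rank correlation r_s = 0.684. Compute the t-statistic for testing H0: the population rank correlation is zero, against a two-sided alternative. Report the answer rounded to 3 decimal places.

4.872

1 − r_s² = 1 − 0.467856 = 0.532144;  √(1−r_s²) = 0.729482
√(n−2) = √27 = 5.196152
t = r_s·√(n−2)/√(1−r_s²) = 0.684 · 5.196152 / 0.729482 = 4.872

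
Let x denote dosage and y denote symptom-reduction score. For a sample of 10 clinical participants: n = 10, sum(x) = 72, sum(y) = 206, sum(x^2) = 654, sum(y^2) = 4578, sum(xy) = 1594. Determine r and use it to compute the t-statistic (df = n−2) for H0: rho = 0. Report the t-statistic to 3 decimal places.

1.723

Numerator: nΣxy − (Σx)(Σy) = 10·1594 − (72)(206) = 1108
Denominator: √[(nΣx²−(Σx)²)(nΣy²−(Σy)²)]
  nΣx²−(Σx)² = 10·654 − 5184 = 1356;  nΣy²−(Σy)² = 10·4578 − 42436 = 3344
  √(1356·3344) = √4534464 = 2129.4281
r = 1108 / 2129.4281 = 0.5203
t = r·√(n−2)/√(1−r²) = 0.5203·√8 / √(1−0.270712) = 1.471631 / 0.853984 = 1.723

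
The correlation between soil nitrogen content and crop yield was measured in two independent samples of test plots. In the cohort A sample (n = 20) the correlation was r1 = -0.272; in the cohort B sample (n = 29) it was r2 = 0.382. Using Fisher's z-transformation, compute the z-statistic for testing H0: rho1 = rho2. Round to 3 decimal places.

Fisher z-transforms: z1 = atanh(-0.272) = -0.279022, z2 = atanh(0.382) = 0.402399; difference d = -0.681421
Var(d) = 1/17 + 1/26 = 0.0588235 + 0.0384615 = 0.0972850
z = d/√Var(d) = -0.681421 / √0.0972850 = -0.681421 / 0.311905 = -2.185

-2.185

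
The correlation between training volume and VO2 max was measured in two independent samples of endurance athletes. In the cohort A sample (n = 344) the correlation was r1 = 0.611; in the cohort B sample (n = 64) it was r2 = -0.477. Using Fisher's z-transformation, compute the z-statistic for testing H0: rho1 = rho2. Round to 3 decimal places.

Fisher z-transforms: z1 = atanh(0.611) = 0.710516, z2 = atanh(-0.477) = -0.519093; difference d = 1.229609
Var(d) = 1/341 + 1/61 = 0.0029326 + 0.0163934 = 0.0193260
z = d/√Var(d) = 1.229609 / √0.0193260 = 1.229609 / 0.139018 = 8.845

8.845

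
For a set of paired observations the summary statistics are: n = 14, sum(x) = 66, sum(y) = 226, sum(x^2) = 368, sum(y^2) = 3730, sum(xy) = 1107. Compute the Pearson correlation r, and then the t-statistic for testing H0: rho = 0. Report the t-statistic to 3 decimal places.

2.666

Numerator: nΣxy − (Σx)(Σy) = 14·1107 − (66)(226) = 582
Denominator: √[(nΣx²−(Σx)²)(nΣy²−(Σy)²)]
  nΣx²−(Σx)² = 14·368 − 4356 = 796;  nΣy²−(Σy)² = 14·3730 − 51076 = 1144
  √(796·1144) = √910624 = 954.2662
r = 582 / 954.2662 = 0.6099
t = r·√(n−2)/√(1−r²) = 0.6099·√12 / √(1−0.371978) = 2.112756 / 0.792478 = 2.666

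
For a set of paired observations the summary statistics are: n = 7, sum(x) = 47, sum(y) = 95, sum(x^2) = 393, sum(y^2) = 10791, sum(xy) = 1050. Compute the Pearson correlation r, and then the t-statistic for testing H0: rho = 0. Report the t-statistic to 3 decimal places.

1.225

S_xy = nΣxy − ΣxΣy = 7·1050 − 47·95 = 7350 − 4465 = 2885
S_xx = nΣx² − (Σx)² = 7·393 − 47² = 2751 − 2209 = 542
S_yy = nΣy² − (Σy)² = 7·10791 − 95² = 75537 − 9025 = 66512
r = S_xy / √(S_xx·S_yy) = 2885 / √(542·66512) = 2885 / √36049504 = 2885 / 6004.1239 = 0.4805
t = r·√(n−2)/√(1−r²) = 0.4805·√5 / √(1−0.230880) = 1.074431 / 0.876995 = 1.225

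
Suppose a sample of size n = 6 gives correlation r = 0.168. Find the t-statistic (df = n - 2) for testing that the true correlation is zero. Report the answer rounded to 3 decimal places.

0.341

1 − r² = 1 − 0.028224 = 0.971776;  √(1−r²) = 0.985787
√(n−2) = √4 = 2.000000
t = r·√(n−2)/√(1−r²) = 0.168 · 2.000000 / 0.985787 = 0.341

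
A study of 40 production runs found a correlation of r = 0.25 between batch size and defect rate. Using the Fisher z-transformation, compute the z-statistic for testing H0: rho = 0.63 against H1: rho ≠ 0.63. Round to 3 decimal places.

-2.956

Fisher z: atanh(0.25) = 0.255413, atanh(0.63) = 0.741416
z = (z_r − z_0)·√(n−3) = (0.255413 − 0.741416)·√37 = -0.486003 · 6.082763 = -2.956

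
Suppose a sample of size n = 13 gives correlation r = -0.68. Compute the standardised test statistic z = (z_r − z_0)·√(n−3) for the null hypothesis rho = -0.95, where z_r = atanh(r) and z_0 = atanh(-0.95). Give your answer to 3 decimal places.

3.171

z_r = atanh(-0.68) = -0.829114,  z_0 = atanh(-0.95) = -1.831781
SE = 1/√(n−3) = 1/√10 = 0.316228
z = (z_r − z_0)/SE = (-0.829114 − (-1.831781)) / 0.316228 = 1.002667 / 0.316228 = 3.171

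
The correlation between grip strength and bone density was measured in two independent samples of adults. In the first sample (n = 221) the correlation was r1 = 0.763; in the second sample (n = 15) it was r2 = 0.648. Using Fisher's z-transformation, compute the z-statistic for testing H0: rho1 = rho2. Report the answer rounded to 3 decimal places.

0.781

Fisher z-transforms: z1 = atanh(0.763) = 1.003356, z2 = atanh(0.648) = 0.771843; difference d = 0.231513
Var(d) = 1/218 + 1/12 = 0.0045872 + 0.0833333 = 0.0879205
z = d/√Var(d) = 0.231513 / √0.0879205 = 0.231513 / 0.296514 = 0.781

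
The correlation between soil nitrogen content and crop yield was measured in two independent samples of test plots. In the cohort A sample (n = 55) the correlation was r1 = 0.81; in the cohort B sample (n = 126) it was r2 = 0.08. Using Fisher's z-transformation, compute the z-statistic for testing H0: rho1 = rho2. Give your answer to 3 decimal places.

6.329

Fisher z-transforms: z1 = atanh(0.81) = 1.127029, z2 = atanh(0.08) = 0.080171; difference d = 1.046858
Var(d) = 1/52 + 1/123 = 0.0192308 + 0.0081301 = 0.0273609
z = d/√Var(d) = 1.046858 / √0.0273609 = 1.046858 / 0.165411 = 6.329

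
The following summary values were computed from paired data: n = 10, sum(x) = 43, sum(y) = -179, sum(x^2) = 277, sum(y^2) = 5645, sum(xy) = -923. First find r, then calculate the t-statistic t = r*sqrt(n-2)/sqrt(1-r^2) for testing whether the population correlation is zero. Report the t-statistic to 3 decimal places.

-0.966

Numerator: nΣxy − (Σx)(Σy) = 10·(-923) − (43)(-179) = -1533
Denominator: √[(nΣx²−(Σx)²)(nΣy²−(Σy)²)]
  nΣx²−(Σx)² = 10·277 − 1849 = 921;  nΣy²−(Σy)² = 10·5645 − 32041 = 24409
  √(921·24409) = √22480689 = 4741.3805
r = -1533 / 4741.3805 = -0.3233
t = r·√(n−2)/√(1−r²) = -0.3233·√8 / √(1−0.104523) = -0.914430 / 0.946296 = -0.966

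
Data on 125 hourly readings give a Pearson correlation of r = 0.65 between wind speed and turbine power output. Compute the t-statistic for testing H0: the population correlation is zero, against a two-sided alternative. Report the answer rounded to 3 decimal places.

9.486

1 − r² = 1 − 0.4225 = 0.5775;  √(1−r²) = 0.759934
√(n−2) = √123 = 11.090537
t = r·√(n−2)/√(1−r²) = 0.65 · 11.090537 / 0.759934 = 9.486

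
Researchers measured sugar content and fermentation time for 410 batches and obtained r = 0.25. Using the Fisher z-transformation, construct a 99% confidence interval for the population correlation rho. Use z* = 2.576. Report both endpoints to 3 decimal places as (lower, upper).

(0.127, 0.365)

Fisher z: z_r = atanh(r) = ½·ln((1+0.25)/(1−0.25)) = 0.255413
SE(z) = 1/√(n−3) = 1/√407 = 0.049568
99% ⇒ z* = 2.576; margin = 2.576·0.049568 = 0.127687
CI on z-scale: (0.127726, 0.383100)
Back-transform: tanh(0.127726) = 0.127036, tanh(0.383100) = 0.365397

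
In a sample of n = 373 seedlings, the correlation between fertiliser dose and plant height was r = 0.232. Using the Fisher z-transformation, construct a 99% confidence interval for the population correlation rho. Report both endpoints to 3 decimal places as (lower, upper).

Fisher z: z_r = atanh(r) = ½·ln((1+0.232)/(1−0.232)) = 0.236302
SE(z) = 1/√(n−3) = 1/√370 = 0.051988
99% ⇒ z* = 2.576; margin = 2.576·0.051988 = 0.133921
CI on z-scale: (0.102381, 0.370223)
Back-transform: tanh(0.102381) = 0.102025, tanh(0.370223) = 0.354187

(0.102, 0.354)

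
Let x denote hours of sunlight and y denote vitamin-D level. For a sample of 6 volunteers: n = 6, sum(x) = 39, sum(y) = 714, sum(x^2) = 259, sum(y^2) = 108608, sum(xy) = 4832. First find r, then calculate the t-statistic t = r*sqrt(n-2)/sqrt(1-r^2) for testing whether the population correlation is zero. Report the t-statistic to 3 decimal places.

S_xy = nΣxy − ΣxΣy = 6·4832 − 39·714 = 28992 − 27846 = 1146
S_xx = nΣx² − (Σx)² = 6·259 − 39² = 1554 − 1521 = 33
S_yy = nΣy² − (Σy)² = 6·108608 − 714² = 651648 − 509796 = 141852
r = S_xy / √(S_xx·S_yy) = 1146 / √(33·141852) = 1146 / √4681116 = 1146 / 2163.5887 = 0.5297
t = r·√(n−2)/√(1−r²) = 0.5297·√4 / √(1−0.280582) = 1.059400 / 0.848185 = 1.249

1.249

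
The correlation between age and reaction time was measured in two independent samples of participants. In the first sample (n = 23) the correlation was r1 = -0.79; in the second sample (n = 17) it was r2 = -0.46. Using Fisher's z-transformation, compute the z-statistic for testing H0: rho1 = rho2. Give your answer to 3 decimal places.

-1.648

Fisher z-transforms: z1 = atanh(-0.79) = -1.071432, z2 = atanh(-0.46) = -0.497311; difference d = -0.574121
Var(d) = 1/20 + 1/14 = 0.0500000 + 0.0714286 = 0.1214286
z = d/√Var(d) = -0.574121 / √0.1214286 = -0.574121 / 0.348466 = -1.648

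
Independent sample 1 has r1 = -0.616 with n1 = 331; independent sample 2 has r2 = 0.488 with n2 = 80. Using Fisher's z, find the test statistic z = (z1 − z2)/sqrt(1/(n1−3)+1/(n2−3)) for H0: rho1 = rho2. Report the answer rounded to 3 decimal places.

Fisher z-transforms: z1 = atanh(-0.616) = -0.718533, z2 = atanh(0.488) = 0.533432; difference d = -1.251965
Var(d) = 1/328 + 1/77 = 0.0030488 + 0.0129870 = 0.0160358
z = d/√Var(d) = -1.251965 / √0.0160358 = -1.251965 / 0.126633 = -9.887

-9.887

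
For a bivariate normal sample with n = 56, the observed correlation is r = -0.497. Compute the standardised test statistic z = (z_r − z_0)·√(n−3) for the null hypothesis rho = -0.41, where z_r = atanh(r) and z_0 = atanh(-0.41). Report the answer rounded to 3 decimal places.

-0.799

Fisher z: atanh(-0.497) = -0.545314, atanh(-0.41) = -0.435611
z = (z_r − z_0)·√(n−3) = (-0.545314 − (-0.435611))·√53 = -0.109703 · 7.280110 = -0.799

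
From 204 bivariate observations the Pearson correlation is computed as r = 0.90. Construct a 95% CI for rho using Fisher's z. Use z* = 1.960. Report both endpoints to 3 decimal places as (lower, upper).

z_r = atanh(0.90) = 1.472219;  SE = 1/√(n−3) = 1/√201 = 0.070535
z-limits: 1.472219 ± 1.960·0.070535 = 1.472219 ± 0.138249 = [1.333970, 1.610468]
ρ-limits: (tanh 1.333970, tanh 1.610468) = (0.870, 0.923)

(0.870, 0.923)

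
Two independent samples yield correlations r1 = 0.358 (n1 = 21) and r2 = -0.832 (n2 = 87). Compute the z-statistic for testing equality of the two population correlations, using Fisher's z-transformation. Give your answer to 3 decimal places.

Fisher z-transforms: z1 = atanh(0.358) = 0.374590, z2 = atanh(-0.832) = -1.194600; difference d = 1.569190
Var(d) = 1/18 + 1/84 = 0.0555556 + 0.0119048 = 0.0674604
z = d/√Var(d) = 1.569190 / √0.0674604 = 1.569190 / 0.259731 = 6.042

6.042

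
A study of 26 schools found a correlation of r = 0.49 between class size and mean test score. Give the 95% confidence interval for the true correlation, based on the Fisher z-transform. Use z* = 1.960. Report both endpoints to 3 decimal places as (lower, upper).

(0.127, 0.737)

Fisher z: z_r = atanh(r) = ½·ln((1+0.49)/(1−0.49)) = 0.536060
SE(z) = 1/√(n−3) = 1/√23 = 0.208514
95% ⇒ z* = 1.960; margin = 1.960·0.208514 = 0.408687
CI on z-scale: (0.127373, 0.944747)
Back-transform: tanh(0.127373) = 0.126689, tanh(0.944747) = 0.737396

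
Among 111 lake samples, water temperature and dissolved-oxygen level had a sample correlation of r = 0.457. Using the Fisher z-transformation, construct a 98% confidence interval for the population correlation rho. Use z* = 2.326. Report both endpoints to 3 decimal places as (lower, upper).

z_r = atanh(0.457) = 0.493513;  SE = 1/√(n−3) = 1/√108 = 0.096225
z-limits: 0.493513 ± 2.326·0.096225 = 0.493513 ± 0.223819 = [0.269694, 0.717332]
ρ-limits: (tanh 0.269694, tanh 0.717332) = (0.263, 0.615)

(0.263, 0.615)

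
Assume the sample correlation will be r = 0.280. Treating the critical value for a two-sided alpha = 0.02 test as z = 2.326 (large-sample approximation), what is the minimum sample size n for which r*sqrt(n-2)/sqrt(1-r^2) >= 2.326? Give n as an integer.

66

r√(n−2)/√(1−r²) ≥ 2.326  ⇔  n−2 ≥ (2.326)²·(1−r²)/r²
(1−r²)/r² = (1−0.078400)/0.078400 = 11.7551
n ≥ 2 + 5.410276·11.7551 = 2 + 63.5983 = 65.5983
⌈65.5983⌉ = 66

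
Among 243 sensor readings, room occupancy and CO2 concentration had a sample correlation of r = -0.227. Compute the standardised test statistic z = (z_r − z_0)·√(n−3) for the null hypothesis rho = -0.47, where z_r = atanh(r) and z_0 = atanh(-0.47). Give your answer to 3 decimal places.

4.323

z_r = atanh(-0.227) = -0.231024,  z_0 = atanh(-0.47) = -0.510070
SE = 1/√(n−3) = 1/√240 = 0.064550
z = (z_r − z_0)/SE = (-0.231024 − (-0.510070)) / 0.064550 = 0.279046 / 0.064550 = 4.323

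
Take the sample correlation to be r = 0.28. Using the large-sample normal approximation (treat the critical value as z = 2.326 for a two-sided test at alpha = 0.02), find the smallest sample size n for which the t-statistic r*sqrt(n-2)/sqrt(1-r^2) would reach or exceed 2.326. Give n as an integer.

r√(n−2)/√(1−r²) ≥ 2.326  ⇔  n−2 ≥ (2.326)²·(1−r²)/r²
(1−r²)/r² = (1−0.0784)/0.0784 = 11.7551
n ≥ 2 + 5.410276·11.7551 = 2 + 63.5983 = 65.5983
⌈65.5983⌉ = 66

66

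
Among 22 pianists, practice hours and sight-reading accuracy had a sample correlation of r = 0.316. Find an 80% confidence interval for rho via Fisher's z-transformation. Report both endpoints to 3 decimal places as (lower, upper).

z_r = atanh(0.316) = 0.327197;  SE = 1/√(n−3) = 1/√19 = 0.229416
z-limits: 0.327197 ± 1.282·0.229416 = 0.327197 ± 0.294111 = [0.033086, 0.621308]
ρ-limits: (tanh 0.033086, tanh 0.621308) = (0.033, 0.552)

(0.033, 0.552)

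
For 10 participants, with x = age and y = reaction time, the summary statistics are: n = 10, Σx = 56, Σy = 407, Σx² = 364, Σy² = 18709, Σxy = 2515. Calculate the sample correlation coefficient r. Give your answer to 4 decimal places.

0.7173

S_xy = nΣxy − ΣxΣy = 10·2515 − 56·407 = 25150 − 22792 = 2358
S_xx = nΣx² − (Σx)² = 10·364 − 56² = 3640 − 3136 = 504
S_yy = nΣy² − (Σy)² = 10·18709 − 407² = 187090 − 165649 = 21441
r = S_xy / √(S_xx·S_yy) = 2358 / √(504·21441) = 2358 / √10806264 = 2358 / 3287.2882 = 0.7173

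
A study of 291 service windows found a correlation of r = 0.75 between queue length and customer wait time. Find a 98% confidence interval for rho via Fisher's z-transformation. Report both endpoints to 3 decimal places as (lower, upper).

z_r = atanh(0.75) = 0.972955;  SE = 1/√(n−3) = 1/√288 = 0.058926
z-limits: 0.972955 ± 2.326·0.058926 = 0.972955 ± 0.137062 = [0.835893, 1.110017]
ρ-limits: (tanh 0.835893, tanh 1.110017) = (0.684, 0.804)

(0.684, 0.804)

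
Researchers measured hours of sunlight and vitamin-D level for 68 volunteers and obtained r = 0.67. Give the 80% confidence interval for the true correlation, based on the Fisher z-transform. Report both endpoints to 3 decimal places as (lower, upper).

z_r = atanh(0.67) = 0.810743;  SE = 1/√(n−3) = 1/√65 = 0.124035
z-limits: 0.810743 ± 1.282·0.124035 = 0.810743 ± 0.159013 = [0.651730, 0.969756]
ρ-limits: (tanh 0.651730, tanh 0.969756) = (0.573, 0.749)

(0.573, 0.749)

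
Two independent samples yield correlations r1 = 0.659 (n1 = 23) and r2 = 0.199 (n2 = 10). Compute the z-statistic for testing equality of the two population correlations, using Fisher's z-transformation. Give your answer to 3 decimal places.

z1 = atanh(0.659) = 0.791044,  z2 = atanh(0.199) = 0.201691
SE = √(1/(n1−3) + 1/(n2−3)) = √(1/20 + 1/7) = √(0.0500000 + 0.1428571) = √0.1928571 = 0.439155
z = (z1 − z2)/SE = (0.791044 − 0.201691) / 0.439155 = 0.589353 / 0.439155 = 1.342

1.342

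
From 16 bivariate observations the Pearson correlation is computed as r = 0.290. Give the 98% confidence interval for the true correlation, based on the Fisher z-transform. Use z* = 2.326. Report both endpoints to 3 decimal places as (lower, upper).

(-0.333, 0.737)

Fisher z: z_r = atanh(r) = ½·ln((1+0.290)/(1−0.290)) = 0.298566
SE(z) = 1/√(n−3) = 1/√13 = 0.277350
98% ⇒ z* = 2.326; margin = 2.326·0.277350 = 0.645116
CI on z-scale: (-0.346550, 0.943682)
Back-transform: tanh(-0.346550) = -0.333312, tanh(0.943682) = 0.736909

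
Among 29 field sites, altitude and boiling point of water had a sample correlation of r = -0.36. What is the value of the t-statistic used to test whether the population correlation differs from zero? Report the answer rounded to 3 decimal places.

1 − r² = 1 − 0.1296 = 0.8704;  √(1−r²) = 0.932952
√(n−2) = √27 = 5.196152
t = r·√(n−2)/√(1−r²) = -0.36 · 5.196152 / 0.932952 = -2.005

-2.005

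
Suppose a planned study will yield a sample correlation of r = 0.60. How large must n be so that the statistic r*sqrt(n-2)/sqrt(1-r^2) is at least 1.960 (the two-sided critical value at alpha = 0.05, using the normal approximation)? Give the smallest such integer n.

r√(n−2)/√(1−r²) ≥ 1.960  ⇔  n−2 ≥ (1.960)²·(1−r²)/r²
(1−r²)/r² = (1−0.3600)/0.3600 = 1.7778
n ≥ 2 + 3.8416·1.7778 = 2 + 6.8296 = 8.8296
⌈8.8296⌉ = 9

9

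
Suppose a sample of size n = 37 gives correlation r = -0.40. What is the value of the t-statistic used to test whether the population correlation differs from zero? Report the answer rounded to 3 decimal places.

-2.582

1 − r² = 1 − 0.1600 = 0.8400;  √(1−r²) = 0.916515
√(n−2) = √35 = 5.916080
t = r·√(n−2)/√(1−r²) = -0.40 · 5.916080 / 0.916515 = -2.582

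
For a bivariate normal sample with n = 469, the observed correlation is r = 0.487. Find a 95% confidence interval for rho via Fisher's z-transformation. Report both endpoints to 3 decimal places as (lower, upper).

(0.415, 0.553)

z_r = atanh(0.487) = 0.532120;  SE = 1/√(n−3) = 1/√466 = 0.046324
z-limits: 0.532120 ± 1.960·0.046324 = 0.532120 ± 0.090795 = [0.441325, 0.622915]
ρ-limits: (tanh 0.441325, tanh 0.622915) = (0.415, 0.553)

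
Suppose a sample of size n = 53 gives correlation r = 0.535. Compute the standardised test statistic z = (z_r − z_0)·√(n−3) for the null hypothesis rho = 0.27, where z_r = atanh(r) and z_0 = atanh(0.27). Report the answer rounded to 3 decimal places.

2.265

z_r = atanh(0.535) = 0.597124,  z_0 = atanh(0.27) = 0.276864
SE = 1/√(n−3) = 1/√50 = 0.141421
z = (z_r − z_0)/SE = (0.597124 − 0.276864) / 0.141421 = 0.320260 / 0.141421 = 2.265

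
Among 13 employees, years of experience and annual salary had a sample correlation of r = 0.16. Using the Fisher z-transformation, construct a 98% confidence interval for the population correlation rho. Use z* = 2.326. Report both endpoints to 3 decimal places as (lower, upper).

Fisher z: z_r = atanh(r) = ½·ln((1+0.16)/(1−0.16)) = 0.161387
SE(z) = 1/√(n−3) = 1/√10 = 0.316228
98% ⇒ z* = 2.326; margin = 2.326·0.316228 = 0.735546
CI on z-scale: (-0.574159, 0.896933)
Back-transform: tanh(-0.574159) = -0.518407, tanh(0.896933) = 0.714801

(-0.518, 0.715)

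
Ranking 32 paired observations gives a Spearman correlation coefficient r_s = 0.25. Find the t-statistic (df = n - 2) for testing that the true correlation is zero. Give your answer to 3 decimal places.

1 − r_s² = 1 − 0.0625 = 0.9375;  √(1−r_s²) = 0.968246
√(n−2) = √30 = 5.477226
t = r_s·√(n−2)/√(1−r_s²) = 0.25 · 5.477226 / 0.968246 = 1.414

1.414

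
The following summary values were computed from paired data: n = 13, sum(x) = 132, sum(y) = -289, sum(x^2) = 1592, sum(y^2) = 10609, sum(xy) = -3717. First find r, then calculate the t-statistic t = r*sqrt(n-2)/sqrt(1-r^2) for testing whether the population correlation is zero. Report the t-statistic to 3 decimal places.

Numerator: nΣxy − (Σx)(Σy) = 13·(-3717) − (132)(-289) = -10173
Denominator: √[(nΣx²−(Σx)²)(nΣy²−(Σy)²)]
  nΣx²−(Σx)² = 13·1592 − 17424 = 3272;  nΣy²−(Σy)² = 13·10609 − 83521 = 54396
  √(3272·54396) = √177983712 = 13341.0536
r = -10173 / 13341.0536 = -0.7625
t = r·√(n−2)/√(1−r²) = -0.7625·√11 / √(1−0.581406) = -2.528926 / 0.646988 = -3.909

-3.909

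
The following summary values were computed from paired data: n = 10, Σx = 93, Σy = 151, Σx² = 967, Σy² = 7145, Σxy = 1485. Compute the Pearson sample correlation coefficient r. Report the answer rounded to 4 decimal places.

0.1145

S_xy = nΣxy − ΣxΣy = 10·1485 − 93·151 = 14850 − 14043 = 807
S_xx = nΣx² − (Σx)² = 10·967 − 93² = 9670 − 8649 = 1021
S_yy = nΣy² − (Σy)² = 10·7145 − 151² = 71450 − 22801 = 48649
r = S_xy / √(S_xx·S_yy) = 807 / √(1021·48649) = 807 / √49670629 = 807 / 7047.7393 = 0.1145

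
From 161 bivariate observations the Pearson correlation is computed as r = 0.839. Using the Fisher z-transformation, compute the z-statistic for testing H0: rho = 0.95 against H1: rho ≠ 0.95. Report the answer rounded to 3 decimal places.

z_r = atanh(0.839) = 1.217786,  z_0 = atanh(0.95) = 1.831781
SE = 1/√(n−3) = 1/√158 = 0.079556
z = (z_r − z_0)/SE = (1.217786 − 1.831781) / 0.079556 = -0.613995 / 0.079556 = -7.718

-7.718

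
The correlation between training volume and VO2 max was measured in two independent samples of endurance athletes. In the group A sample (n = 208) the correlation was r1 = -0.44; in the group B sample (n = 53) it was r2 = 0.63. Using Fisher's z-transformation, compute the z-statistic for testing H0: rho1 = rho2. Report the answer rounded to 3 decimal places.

Fisher z-transforms: z1 = atanh(-0.44) = -0.472231, z2 = atanh(0.63) = 0.741416; difference d = -1.213647
Var(d) = 1/205 + 1/50 = 0.0048780 + 0.0200000 = 0.0248780
z = d/√Var(d) = -1.213647 / √0.0248780 = -1.213647 / 0.157728 = -7.695

-7.695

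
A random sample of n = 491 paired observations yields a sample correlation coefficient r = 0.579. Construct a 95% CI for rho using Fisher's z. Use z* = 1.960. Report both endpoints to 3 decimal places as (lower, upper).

(0.517, 0.635)

Fisher z: z_r = atanh(r) = ½·ln((1+0.579)/(1−0.579)) = 0.660957
SE(z) = 1/√(n−3) = 1/√488 = 0.045268
95% ⇒ z* = 1.960; margin = 1.960·0.045268 = 0.088725
CI on z-scale: (0.572232, 0.749682)
Back-transform: tanh(0.572232) = 0.516997, tanh(0.749682) = 0.634959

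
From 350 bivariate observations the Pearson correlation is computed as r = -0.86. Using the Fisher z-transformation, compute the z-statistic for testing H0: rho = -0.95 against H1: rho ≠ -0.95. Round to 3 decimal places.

10.030

z_r = atanh(-0.86) = -1.293345,  z_0 = atanh(-0.95) = -1.831781
SE = 1/√(n−3) = 1/√347 = 0.053683
z = (z_r − z_0)/SE = (-1.293345 − (-1.831781)) / 0.053683 = 0.538436 / 0.053683 = 10.030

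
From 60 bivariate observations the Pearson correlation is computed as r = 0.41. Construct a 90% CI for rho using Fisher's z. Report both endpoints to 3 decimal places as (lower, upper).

z_r = atanh(0.41) = 0.435611;  SE = 1/√(n−3) = 1/√57 = 0.132453
z-limits: 0.435611 ± 1.645·0.132453 = 0.435611 ± 0.217885 = [0.217726, 0.653496]
ρ-limits: (tanh 0.217726, tanh 0.653496) = (0.214, 0.574)

(0.214, 0.574)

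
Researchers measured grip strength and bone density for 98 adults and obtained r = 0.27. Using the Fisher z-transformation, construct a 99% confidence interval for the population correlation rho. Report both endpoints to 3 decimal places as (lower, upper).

(0.013, 0.494)

z_r = atanh(0.27) = 0.276864;  SE = 1/√(n−3) = 1/√95 = 0.102598
z-limits: 0.276864 ± 2.576·0.102598 = 0.276864 ± 0.264292 = [0.012572, 0.541156]
ρ-limits: (tanh 0.012572, tanh 0.541156) = (0.013, 0.494)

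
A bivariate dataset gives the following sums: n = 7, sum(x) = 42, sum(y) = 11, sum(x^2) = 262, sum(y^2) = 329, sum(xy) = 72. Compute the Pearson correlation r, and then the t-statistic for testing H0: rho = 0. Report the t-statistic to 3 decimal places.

0.242

S_xy = nΣxy − ΣxΣy = 7·72 − 42·11 = 504 − 462 = 42
S_xx = nΣx² − (Σx)² = 7·262 − 42² = 1834 − 1764 = 70
S_yy = nΣy² − (Σy)² = 7·329 − 11² = 2303 − 121 = 2182
r = S_xy / √(S_xx·S_yy) = 42 / √(70·2182) = 42 / √152740 = 42 / 390.8197 = 0.1075
t = r·√(n−2)/√(1−r²) = 0.1075·√5 / √(1−0.011556) = 0.240377 / 0.994205 = 0.242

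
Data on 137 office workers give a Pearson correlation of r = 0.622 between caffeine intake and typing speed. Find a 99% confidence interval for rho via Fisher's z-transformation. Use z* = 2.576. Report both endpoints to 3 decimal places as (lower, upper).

(0.467, 0.740)

Fisher z: z_r = atanh(r) = ½·ln((1+0.622)/(1−0.622)) = 0.728261
SE(z) = 1/√(n−3) = 1/√134 = 0.086387
99% ⇒ z* = 2.576; margin = 2.576·0.086387 = 0.222533
CI on z-scale: (0.505728, 0.950794)
Back-transform: tanh(0.505728) = 0.466610, tanh(0.950794) = 0.740142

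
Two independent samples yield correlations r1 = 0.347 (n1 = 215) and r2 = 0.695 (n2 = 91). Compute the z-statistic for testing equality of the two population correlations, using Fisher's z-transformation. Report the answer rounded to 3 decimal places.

Fisher z-transforms: z1 = atanh(0.347) = 0.362029, z2 = atanh(0.695) = 0.857563; difference d = -0.495534
Var(d) = 1/212 + 1/88 = 0.0047170 + 0.0113636 = 0.0160806
z = d/√Var(d) = -0.495534 / √0.0160806 = -0.495534 / 0.126809 = -3.908

-3.908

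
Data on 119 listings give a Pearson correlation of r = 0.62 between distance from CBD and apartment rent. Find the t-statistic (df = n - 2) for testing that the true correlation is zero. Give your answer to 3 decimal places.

t = r·√(n−2) / √(1−r²) with r = 0.62, n = 119
  = 0.62·√117 / √(1 − 0.3844)
  = 0.62·10.816654 / 0.784602
  = 6.706325 / 0.784602 = 8.547

8.547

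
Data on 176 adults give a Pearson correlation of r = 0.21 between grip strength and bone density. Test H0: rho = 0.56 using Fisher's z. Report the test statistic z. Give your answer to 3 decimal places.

Fisher z: atanh(0.21) = 0.213171, atanh(0.56) = 0.632833
z = (z_r − z_0)·√(n−3) = (0.213171 − 0.632833)·√173 = -0.419662 · 13.152946 = -5.520

-5.520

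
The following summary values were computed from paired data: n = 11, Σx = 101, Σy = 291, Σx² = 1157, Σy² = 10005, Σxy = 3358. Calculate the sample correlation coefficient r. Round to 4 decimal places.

0.9427

Numerator: nΣxy − (Σx)(Σy) = 11·3358 − (101)(291) = 7547
Denominator: √[(nΣx²−(Σx)²)(nΣy²−(Σy)²)]
  nΣx²−(Σx)² = 11·1157 − 10201 = 2526;  nΣy²−(Σy)² = 11·10005 − 84681 = 25374
  √(2526·25374) = √64094724 = 8005.9181
r = 7547 / 8005.9181 = 0.9427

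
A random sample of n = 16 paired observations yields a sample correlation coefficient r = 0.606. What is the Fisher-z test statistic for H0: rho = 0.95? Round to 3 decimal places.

Fisher z: atanh(0.606) = 0.702575, atanh(0.95) = 1.831781
z = (z_r − z_0)·√(n−3) = (0.702575 − 1.831781)·√13 = -1.129206 · 3.605551 = -4.071

-4.071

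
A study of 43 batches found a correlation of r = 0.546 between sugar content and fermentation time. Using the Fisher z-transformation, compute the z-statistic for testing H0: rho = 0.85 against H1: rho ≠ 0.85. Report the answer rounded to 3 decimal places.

Fisher z: atanh(0.546) = 0.612665, atanh(0.85) = 1.256153
z = (z_r − z_0)·√(n−3) = (0.612665 − 1.256153)·√40 = -0.643488 · 6.324555 = -4.070

-4.070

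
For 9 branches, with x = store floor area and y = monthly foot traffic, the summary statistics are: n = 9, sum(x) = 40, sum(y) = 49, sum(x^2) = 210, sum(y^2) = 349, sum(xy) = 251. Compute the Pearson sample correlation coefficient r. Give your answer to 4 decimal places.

0.6454

S_xy = nΣxy − ΣxΣy = 9·251 − 40·49 = 2259 − 1960 = 299
S_xx = nΣx² − (Σx)² = 9·210 − 40² = 1890 − 1600 = 290
S_yy = nΣy² − (Σy)² = 9·349 − 49² = 3141 − 2401 = 740
r = S_xy / √(S_xx·S_yy) = 299 / √(290·740) = 299 / √214600 = 299 / 463.2494 = 0.6454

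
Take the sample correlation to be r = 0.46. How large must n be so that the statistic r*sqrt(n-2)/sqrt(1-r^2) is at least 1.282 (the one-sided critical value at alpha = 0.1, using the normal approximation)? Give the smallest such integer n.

r√(n−2)/√(1−r²) ≥ 1.282  ⇔  n−2 ≥ (1.282)²·(1−r²)/r²
(1−r²)/r² = (1−0.2116)/0.2116 = 3.7259
n ≥ 2 + 1.643524·3.7259 = 2 + 6.1236 = 8.1236
⌈8.1236⌉ = 9

9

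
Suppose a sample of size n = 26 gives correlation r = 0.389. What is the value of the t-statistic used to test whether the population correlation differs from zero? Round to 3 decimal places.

t = r·√(n−2) / √(1−r²) with r = 0.389, n = 26
  = 0.389·√24 / √(1 − 0.151321)
  = 0.389·4.898979 / 0.921238
  = 1.905703 / 0.921238 = 2.069

2.069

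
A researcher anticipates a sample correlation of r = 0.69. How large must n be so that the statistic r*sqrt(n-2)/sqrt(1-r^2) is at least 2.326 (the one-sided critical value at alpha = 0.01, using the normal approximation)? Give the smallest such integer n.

8

r√(n−2)/√(1−r²) ≥ 2.326  ⇔  n−2 ≥ (2.326)²·(1−r²)/r²
(1−r²)/r² = (1−0.4761)/0.4761 = 1.1004
n ≥ 2 + 5.410276·1.1004 = 2 + 5.9535 = 7.9535
⌈7.9535⌉ = 8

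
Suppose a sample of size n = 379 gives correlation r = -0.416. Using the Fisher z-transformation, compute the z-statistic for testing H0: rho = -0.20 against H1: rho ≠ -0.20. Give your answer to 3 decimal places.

Fisher z: atanh(-0.416) = -0.442845, atanh(-0.20) = -0.202733
z = (z_r − z_0)·√(n−3) = (-0.442845 − (-0.202733))·√376 = -0.240112 · 19.390719 = -4.656

-4.656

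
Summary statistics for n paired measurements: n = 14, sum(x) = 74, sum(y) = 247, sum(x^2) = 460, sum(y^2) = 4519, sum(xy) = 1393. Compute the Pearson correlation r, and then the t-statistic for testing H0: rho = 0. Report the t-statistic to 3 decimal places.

S_xy = nΣxy − ΣxΣy = 14·1393 − 74·247 = 19502 − 18278 = 1224
S_xx = nΣx² − (Σx)² = 14·460 − 74² = 6440 − 5476 = 964
S_yy = nΣy² − (Σy)² = 14·4519 − 247² = 63266 − 61009 = 2257
r = S_xy / √(S_xx·S_yy) = 1224 / √(964·2257) = 1224 / √2175748 = 1224 / 1475.0417 = 0.8298
t = r·√(n−2)/√(1−r²) = 0.8298·√12 / √(1−0.688568) = 2.874512 / 0.558061 = 5.151

5.151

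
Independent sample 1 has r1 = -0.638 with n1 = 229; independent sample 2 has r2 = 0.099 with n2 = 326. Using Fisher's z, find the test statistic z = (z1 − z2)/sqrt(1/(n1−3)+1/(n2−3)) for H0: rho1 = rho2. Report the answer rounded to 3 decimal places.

z1 = atanh(-0.638) = -0.754794,  z2 = atanh(0.099) = 0.099325
SE = √(1/(n1−3) + 1/(n2−3)) = √(1/226 + 1/323) = √(0.0044248 + 0.0030960) = √0.0075208 = 0.086723
z = (z1 − z2)/SE = (-0.754794 − 0.099325) / 0.086723 = -0.854119 / 0.086723 = -9.849

-9.849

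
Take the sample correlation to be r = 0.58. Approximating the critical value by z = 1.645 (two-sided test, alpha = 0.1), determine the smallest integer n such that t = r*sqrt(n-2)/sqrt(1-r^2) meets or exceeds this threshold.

8

Need r·√(n−2)/√(1−r²) ≥ 1.645
√(n−2) ≥ 1.645·√(1−0.3364) / 0.58 = 1.645·0.814616 / 0.58 = 2.3104
n−2 ≥ 5.3379  ⇒  n ≥ 7.3379
Smallest integer n = 8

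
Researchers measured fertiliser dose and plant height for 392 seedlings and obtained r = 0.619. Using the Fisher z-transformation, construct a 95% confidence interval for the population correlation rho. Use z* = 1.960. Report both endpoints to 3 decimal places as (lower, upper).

(0.554, 0.677)

Fisher z: z_r = atanh(r) = ½·ln((1+0.619)/(1−0.619)) = 0.723382
SE(z) = 1/√(n−3) = 1/√389 = 0.050702
95% ⇒ z* = 1.960; margin = 1.960·0.050702 = 0.099376
CI on z-scale: (0.624006, 0.822758)
Back-transform: tanh(0.624006) = 0.553911, tanh(0.822758) = 0.676568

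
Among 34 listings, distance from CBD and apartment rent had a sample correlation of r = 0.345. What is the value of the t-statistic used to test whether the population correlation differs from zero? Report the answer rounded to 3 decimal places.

t = r·√(n−2) / √(1−r²) with r = 0.345, n = 34
  = 0.345·√32 / √(1 − 0.119025)
  = 0.345·5.656854 / 0.938603
  = 1.951615 / 0.938603 = 2.079

2.079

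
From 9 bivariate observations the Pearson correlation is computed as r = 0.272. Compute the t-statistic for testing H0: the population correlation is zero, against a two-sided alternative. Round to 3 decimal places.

0.748

t = r·√(n−2) / √(1−r²) with r = 0.272, n = 9
  = 0.272·√7 / √(1 − 0.073984)
  = 0.272·2.645751 / 0.962297
  = 0.719644 / 0.962297 = 0.748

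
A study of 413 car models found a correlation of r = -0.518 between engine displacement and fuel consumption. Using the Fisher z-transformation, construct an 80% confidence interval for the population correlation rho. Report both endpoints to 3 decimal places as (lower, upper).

(-0.563, -0.470)

Fisher z: z_r = atanh(r) = ½·ln((1+(-0.518))/(1−(-0.518))) = -0.573602
SE(z) = 1/√(n−3) = 1/√410 = 0.049386
80% ⇒ z* = 1.282; margin = 1.282·0.049386 = 0.063313
CI on z-scale: (-0.636915, -0.510289)
Back-transform: tanh(-0.636915) = -0.562795, tanh(-0.510289) = -0.470170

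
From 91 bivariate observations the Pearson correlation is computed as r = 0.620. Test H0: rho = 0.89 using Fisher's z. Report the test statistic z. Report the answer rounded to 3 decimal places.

z_r = atanh(0.620) = 0.725005,  z_0 = atanh(0.89) = 1.421926
SE = 1/√(n−3) = 1/√88 = 0.106600
z = (z_r − z_0)/SE = (0.725005 − 1.421926) / 0.106600 = -0.696921 / 0.106600 = -6.538

-6.538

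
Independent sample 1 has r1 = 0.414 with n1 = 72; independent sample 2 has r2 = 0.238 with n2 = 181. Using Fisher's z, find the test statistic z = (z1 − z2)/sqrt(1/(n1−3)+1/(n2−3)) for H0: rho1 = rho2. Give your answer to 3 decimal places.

z1 = atanh(0.414) = 0.440429,  z2 = atanh(0.238) = 0.242653
SE = √(1/(n1−3) + 1/(n2−3)) = √(1/69 + 1/178) = √(0.0144928 + 0.0056180) = √0.0201108 = 0.141813
z = (z1 − z2)/SE = (0.440429 − 0.242653) / 0.141813 = 0.197776 / 0.141813 = 1.395

1.395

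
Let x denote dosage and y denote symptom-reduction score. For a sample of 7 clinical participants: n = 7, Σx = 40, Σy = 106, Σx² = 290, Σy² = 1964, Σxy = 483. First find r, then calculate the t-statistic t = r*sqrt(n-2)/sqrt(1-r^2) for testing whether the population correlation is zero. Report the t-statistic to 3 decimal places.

-3.283

Numerator: nΣxy − (Σx)(Σy) = 7·483 − (40)(106) = -859
Denominator: √[(nΣx²−(Σx)²)(nΣy²−(Σy)²)]
  nΣx²−(Σx)² = 7·290 − 1600 = 430;  nΣy²−(Σy)² = 7·1964 − 11236 = 2512
  √(430·2512) = √1080160 = 1039.3075
r = -859 / 1039.3075 = -0.8265
t = r·√(n−2)/√(1−r²) = -0.8265·√5 / √(1−0.683102) = -1.848110 / 0.562937 = -3.283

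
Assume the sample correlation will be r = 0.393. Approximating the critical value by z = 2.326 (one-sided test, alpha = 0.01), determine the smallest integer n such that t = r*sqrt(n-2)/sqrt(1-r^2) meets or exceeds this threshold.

Need r·√(n−2)/√(1−r²) ≥ 2.326
√(n−2) ≥ 2.326·√(1−0.154449) / 0.393 = 2.326·0.919538 / 0.393 = 5.4424
n−2 ≥ 29.6197  ⇒  n ≥ 31.6197
Smallest integer n = 32

32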